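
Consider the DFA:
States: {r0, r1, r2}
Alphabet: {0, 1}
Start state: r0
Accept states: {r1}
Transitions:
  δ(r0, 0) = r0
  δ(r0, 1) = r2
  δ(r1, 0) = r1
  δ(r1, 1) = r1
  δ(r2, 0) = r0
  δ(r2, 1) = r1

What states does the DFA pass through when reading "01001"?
read '0': r0 → r0
  read '1': r0 → r2
  read '0': r2 → r0
  read '0': r0 → r0
  read '1': r0 → r2
r0 -> r0 -> r2 -> r0 -> r0 -> r2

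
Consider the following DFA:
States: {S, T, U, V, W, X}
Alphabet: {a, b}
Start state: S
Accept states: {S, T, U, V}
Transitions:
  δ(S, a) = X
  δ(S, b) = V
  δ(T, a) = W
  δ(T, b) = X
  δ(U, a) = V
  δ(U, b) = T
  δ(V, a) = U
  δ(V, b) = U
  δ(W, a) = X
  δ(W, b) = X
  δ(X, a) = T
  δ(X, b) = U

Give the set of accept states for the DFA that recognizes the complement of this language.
Complement accept states = All states \ Original accept states
= {S, T, U, V, W, X} \ {S, T, U, V}
{W, X}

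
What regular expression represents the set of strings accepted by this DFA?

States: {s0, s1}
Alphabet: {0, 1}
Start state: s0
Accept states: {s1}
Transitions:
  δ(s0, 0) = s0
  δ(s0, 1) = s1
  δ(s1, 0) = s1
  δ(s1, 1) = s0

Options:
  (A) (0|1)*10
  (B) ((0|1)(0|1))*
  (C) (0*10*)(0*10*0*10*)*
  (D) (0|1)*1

Check each option against the DFA on short strings; one disagreement eliminates an option:
  (A) (0|1)*10: on '1' the DFA goes s0 → s1 and accepts (s1 ∈ Accept), but the regex does not match it → eliminate
  (B) ((0|1)(0|1))*: on ε the DFA stays in s0 and rejects (s0 ∉ Accept), but the regex matches it → eliminate
  (C) (0*10*)(0*10*0*10*)*: agrees with the DFA on every string of length ≤ 6
  (D) (0|1)*1: on '10' the DFA goes s0 → s1 → s1 and accepts (s1 ∈ Accept), but the regex does not match it → eliminate
Only (C) is consistent with the DFA.
(C) (0*10*)(0*10*0*10*)*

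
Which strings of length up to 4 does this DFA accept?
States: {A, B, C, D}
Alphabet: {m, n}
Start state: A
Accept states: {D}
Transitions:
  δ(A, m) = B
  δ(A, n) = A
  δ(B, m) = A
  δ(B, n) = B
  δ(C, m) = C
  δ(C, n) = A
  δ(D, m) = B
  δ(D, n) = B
None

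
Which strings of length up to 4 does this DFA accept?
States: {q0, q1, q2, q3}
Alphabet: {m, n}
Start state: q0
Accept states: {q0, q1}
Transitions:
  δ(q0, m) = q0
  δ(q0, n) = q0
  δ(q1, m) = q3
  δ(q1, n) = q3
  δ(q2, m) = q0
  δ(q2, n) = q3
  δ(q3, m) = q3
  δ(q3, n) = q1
ε, m, n, mm, mn, nm, nn, mmm, mmn, mnm, mnn, nmm, nmn, nnm, nnn, mmmm, mmmn, mmnm, mmnn, mnmm, mnmn, mnnm, mnnn, nmmm, nmmn, nmnm, nmnn, nnmm, nnmn, nnnm, nnnn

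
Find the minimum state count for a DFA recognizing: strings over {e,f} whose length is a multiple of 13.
By Myhill–Nerode, count the distinguishable equivalence classes: 13 classes — one per residue of the length mod 13; class i is distinguished from class j by any string of length (13 − i) mod 13.
13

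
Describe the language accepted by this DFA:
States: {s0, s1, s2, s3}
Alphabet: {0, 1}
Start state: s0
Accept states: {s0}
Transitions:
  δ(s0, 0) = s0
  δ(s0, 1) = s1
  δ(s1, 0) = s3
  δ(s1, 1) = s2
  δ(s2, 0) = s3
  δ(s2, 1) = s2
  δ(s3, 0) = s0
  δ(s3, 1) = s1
Testing a few strings:
  '1001' → reject
  '0' → accept
  '11' → reject
  '1100' → accept
State roles: s0=value ≡ 0 (mod 4); s1=value ≡ 1 (mod 4); s2=value ≡ 3 (mod 4); s3=value ≡ 2 (mod 4)
All binary strings representing a multiple of 4 (read in base 2; leading zeros allowed and ε counts as 0)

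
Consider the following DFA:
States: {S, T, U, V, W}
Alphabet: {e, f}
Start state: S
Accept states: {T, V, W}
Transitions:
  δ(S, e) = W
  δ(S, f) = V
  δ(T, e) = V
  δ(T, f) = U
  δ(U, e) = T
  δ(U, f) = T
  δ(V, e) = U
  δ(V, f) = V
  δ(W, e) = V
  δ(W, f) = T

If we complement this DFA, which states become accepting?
Complement accept states = All states \ Original accept states
= {S, T, U, V, W} \ {T, V, W}
{S, U}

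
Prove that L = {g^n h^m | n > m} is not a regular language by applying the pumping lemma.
Assume L is regular with pumping length p. Idea: pumping down the g-block drops the g-count to at most the h-count.
Choose s = g^(p+1) h^p ∈ L (|s| = 2p+1 ≥ p). By the pumping lemma, s = xyz with |xy| ≤ p, |y| > 0, so y = g^k with k ≥ 1. Take i = 0: xz = g^(p+1−k) h^p. Since k ≥ 1, p+1−k ≤ p, so the number of g's is no longer strictly greater than the number of h's, hence xz ∉ L.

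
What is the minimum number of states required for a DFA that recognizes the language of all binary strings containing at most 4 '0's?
By Myhill–Nerode, count the distinguishable equivalence classes: 6 classes — having seen 0, 1, …, 4, or >4 copies of '0'; counts 0 through 4 are accepting and >4 is dead.
6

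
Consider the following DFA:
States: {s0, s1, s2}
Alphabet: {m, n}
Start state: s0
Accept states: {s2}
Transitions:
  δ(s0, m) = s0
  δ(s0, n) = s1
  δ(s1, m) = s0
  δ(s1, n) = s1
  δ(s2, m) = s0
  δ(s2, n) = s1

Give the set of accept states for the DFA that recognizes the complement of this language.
Complement accept states = All states \ Original accept states
= {s0, s1, s2} \ {s2}
{s0, s1}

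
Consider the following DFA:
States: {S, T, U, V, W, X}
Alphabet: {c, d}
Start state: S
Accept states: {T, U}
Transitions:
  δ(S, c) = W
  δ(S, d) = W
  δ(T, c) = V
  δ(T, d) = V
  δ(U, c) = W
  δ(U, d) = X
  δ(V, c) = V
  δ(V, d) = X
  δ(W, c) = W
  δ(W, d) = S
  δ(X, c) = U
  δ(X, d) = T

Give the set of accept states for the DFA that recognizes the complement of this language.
Complement accept states = All states \ Original accept states
= {S, T, U, V, W, X} \ {T, U}
{S, V, W, X}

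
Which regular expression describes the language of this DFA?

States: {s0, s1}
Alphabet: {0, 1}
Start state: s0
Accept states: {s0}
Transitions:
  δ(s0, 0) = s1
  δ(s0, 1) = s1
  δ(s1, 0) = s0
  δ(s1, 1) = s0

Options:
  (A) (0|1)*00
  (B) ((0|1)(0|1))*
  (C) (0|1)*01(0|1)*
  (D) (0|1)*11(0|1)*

Check each option against the DFA on short strings; one disagreement eliminates an option:
  (A) (0|1)*00: on ε the DFA stays in s0 and accepts (s0 ∈ Accept), but the regex does not match it → eliminate
  (B) ((0|1)(0|1))*: agrees with the DFA on every string of length ≤ 6
  (C) (0|1)*01(0|1)*: on ε the DFA stays in s0 and accepts (s0 ∈ Accept), but the regex does not match it → eliminate
  (D) (0|1)*11(0|1)*: on ε the DFA stays in s0 and accepts (s0 ∈ Accept), but the regex does not match it → eliminate
Only (B) is consistent with the DFA.
(B) ((0|1)(0|1))*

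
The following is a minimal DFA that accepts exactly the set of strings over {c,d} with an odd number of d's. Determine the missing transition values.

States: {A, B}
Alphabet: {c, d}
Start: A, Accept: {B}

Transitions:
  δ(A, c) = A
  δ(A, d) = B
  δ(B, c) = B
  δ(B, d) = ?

From the language and accept set, identify what each state tracks — A: even number of d's so far; B: odd number of d's so far.
Each missing δ(q, a) is the state matching the new tracked value after reading a.
δ(B, d) = A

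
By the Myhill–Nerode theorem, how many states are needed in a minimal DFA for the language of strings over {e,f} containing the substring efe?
By Myhill–Nerode, count the distinguishable equivalence classes: 4 classes — one per longest suffix of the input that is a prefix of 'efe' (lengths 0 through 2), plus an absorbing 'already seen efe' class.
4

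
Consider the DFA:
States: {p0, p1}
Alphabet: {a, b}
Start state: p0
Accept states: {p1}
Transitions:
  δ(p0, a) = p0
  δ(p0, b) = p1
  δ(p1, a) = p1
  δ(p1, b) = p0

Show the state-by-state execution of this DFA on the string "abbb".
read 'a': p0 → p0
  read 'b': p0 → p1
  read 'b': p1 → p0
  read 'b': p0 → p1
p0 -> p0 -> p1 -> p0 -> p1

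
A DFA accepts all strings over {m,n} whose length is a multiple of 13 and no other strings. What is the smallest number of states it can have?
By Myhill–Nerode, count the distinguishable equivalence classes: 13 classes — one per residue of the length mod 13; class i is distinguished from class j by any string of length (13 − i) mod 13.
13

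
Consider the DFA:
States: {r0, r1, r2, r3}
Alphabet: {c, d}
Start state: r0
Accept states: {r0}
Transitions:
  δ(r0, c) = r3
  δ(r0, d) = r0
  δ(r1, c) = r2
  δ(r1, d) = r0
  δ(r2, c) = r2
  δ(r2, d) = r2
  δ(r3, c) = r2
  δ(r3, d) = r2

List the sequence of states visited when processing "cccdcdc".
read 'c': r0 → r3
  read 'c': r3 → r2
  read 'c': r2 → r2
  read 'd': r2 → r2
  read 'c': r2 → r2
  read 'd': r2 → r2
  read 'c': r2 → r2
r0 -> r3 -> r2 -> r2 -> r2 -> r2 -> r2 -> r2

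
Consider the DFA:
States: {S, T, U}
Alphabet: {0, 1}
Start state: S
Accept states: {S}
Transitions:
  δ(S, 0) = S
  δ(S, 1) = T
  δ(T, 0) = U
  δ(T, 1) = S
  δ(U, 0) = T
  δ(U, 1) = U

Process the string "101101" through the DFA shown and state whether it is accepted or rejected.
Processing string "101101":
  S --1--> T
  T --0--> U
  U --1--> U
  U --1--> U
  U --0--> T
  T --1--> S
Final state: S
Accept states: {S}
Yes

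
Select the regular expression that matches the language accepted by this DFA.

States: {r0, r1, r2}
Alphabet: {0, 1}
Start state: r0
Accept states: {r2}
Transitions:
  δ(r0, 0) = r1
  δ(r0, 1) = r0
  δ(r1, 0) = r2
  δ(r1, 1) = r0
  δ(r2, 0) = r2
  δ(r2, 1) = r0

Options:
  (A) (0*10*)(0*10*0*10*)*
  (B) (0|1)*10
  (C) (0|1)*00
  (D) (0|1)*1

Check each option against the DFA on short strings; one disagreement eliminates an option:
  (A) (0*10*)(0*10*0*10*)*: on '1' the DFA goes r0 → r0 and rejects (r0 ∉ Accept), but the regex matches it → eliminate
  (B) (0|1)*10: on '00' the DFA goes r0 → r1 → r2 and accepts (r2 ∈ Accept), but the regex does not match it → eliminate
  (C) (0|1)*00: agrees with the DFA on every string of length ≤ 6
  (D) (0|1)*1: on '1' the DFA goes r0 → r0 and rejects (r0 ∉ Accept), but the regex matches it → eliminate
Only (C) is consistent with the DFA.
(C) (0|1)*00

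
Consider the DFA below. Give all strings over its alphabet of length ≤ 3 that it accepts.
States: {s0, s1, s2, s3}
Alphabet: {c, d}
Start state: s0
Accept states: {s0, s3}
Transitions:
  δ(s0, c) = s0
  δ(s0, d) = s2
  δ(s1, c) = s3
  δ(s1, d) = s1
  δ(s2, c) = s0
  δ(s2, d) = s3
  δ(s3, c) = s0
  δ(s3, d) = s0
ε, c, cc, dc, dd, ccc, cdc, cdd, dcc, ddc, ddd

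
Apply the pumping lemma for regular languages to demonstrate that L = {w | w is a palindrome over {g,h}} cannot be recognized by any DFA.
Assume L is regular with pumping length p. Idea: pumping the leading g-block breaks the symmetry.
Choose s = g^p h g^p (a palindrome of length 2p+1 ≥ p). By the pumping lemma, s = xyz with |xy| ≤ p, |y| > 0, so y = g^k with k > 0 (xy lies entirely in the first g^p). Then xy²z = g^(p+k) h g^p, which is not a palindrome since p+k ≠ p.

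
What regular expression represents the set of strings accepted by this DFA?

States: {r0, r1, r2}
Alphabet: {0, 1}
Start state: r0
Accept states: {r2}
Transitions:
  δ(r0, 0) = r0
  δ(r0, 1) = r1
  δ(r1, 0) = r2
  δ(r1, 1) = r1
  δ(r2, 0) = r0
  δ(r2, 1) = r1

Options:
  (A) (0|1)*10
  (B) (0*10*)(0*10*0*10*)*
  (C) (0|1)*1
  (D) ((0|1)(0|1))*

Check each option against the DFA on short strings; one disagreement eliminates an option:
  (A) (0|1)*10: agrees with the DFA on every string of length ≤ 6
  (B) (0*10*)(0*10*0*10*)*: on '1' the DFA goes r0 → r1 and rejects (r1 ∉ Accept), but the regex matches it → eliminate
  (C) (0|1)*1: on '1' the DFA goes r0 → r1 and rejects (r1 ∉ Accept), but the regex matches it → eliminate
  (D) ((0|1)(0|1))*: on ε the DFA stays in r0 and rejects (r0 ∉ Accept), but the regex matches it → eliminate
Only (A) is consistent with the DFA.
(A) (0|1)*10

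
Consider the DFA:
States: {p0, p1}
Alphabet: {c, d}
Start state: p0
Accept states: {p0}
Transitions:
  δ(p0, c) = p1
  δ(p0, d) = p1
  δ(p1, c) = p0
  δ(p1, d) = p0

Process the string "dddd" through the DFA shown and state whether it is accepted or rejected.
Processing string "dddd":
  p0 --d--> p1
  p1 --d--> p0
  p0 --d--> p1
  p1 --d--> p0
Final state: p0
Accept states: {p0}
Yes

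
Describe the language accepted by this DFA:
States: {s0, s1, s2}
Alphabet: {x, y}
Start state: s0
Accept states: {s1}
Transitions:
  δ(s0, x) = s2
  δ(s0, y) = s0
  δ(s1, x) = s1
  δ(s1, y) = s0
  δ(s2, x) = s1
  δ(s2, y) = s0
Testing a few strings:
  'xyy' → reject
  'yx' → reject
  'yyxx' → accept
  'x' → reject
State roles: s0=last symbol not x; s1=two trailing x's; s2=one trailing x
All strings over {x,y} ending with xx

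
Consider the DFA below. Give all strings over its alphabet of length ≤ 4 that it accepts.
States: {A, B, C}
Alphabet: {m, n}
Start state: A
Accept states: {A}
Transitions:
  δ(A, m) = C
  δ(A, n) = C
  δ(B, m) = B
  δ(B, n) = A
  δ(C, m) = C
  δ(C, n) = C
ε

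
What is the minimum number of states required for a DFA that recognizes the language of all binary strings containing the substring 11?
By Myhill–Nerode, count the distinguishable equivalence classes: 3 classes — one per longest suffix of the input that is a prefix of '11' (lengths 0 through 1), plus an absorbing 'already seen 11' class.
3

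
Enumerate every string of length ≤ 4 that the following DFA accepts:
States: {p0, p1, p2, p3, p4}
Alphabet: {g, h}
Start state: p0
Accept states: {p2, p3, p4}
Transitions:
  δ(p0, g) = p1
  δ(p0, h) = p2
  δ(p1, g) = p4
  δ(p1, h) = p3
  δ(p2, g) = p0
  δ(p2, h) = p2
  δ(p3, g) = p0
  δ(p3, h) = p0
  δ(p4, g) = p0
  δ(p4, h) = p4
h, gg, gh, hh, ggh, hgh, hhh, gggh, gghh, ghgh, ghhh, hggg, hggh, hghh, hhgh, hhhh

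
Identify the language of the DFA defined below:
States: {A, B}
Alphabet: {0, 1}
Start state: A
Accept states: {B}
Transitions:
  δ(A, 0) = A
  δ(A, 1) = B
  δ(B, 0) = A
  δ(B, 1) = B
Testing a few strings:
  '00' → reject
  '110' → reject
  '11' → accept
  '0' → reject
State roles: A=last symbol not 1; B=last symbol is 1
All binary strings ending with 1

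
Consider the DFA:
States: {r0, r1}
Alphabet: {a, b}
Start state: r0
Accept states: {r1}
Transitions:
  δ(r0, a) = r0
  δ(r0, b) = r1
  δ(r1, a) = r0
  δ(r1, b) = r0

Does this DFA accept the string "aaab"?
Processing string "aaab":
  r0 --a--> r0
  r0 --a--> r0
  r0 --a--> r0
  r0 --b--> r1
Final state: r1
Accept states: {r1}
Yes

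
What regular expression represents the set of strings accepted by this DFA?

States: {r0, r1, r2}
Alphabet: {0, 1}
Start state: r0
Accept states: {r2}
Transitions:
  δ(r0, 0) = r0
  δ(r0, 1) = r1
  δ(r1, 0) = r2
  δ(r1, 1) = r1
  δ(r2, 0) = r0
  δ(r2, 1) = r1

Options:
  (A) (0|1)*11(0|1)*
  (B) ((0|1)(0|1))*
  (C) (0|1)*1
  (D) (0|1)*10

Check each option against the DFA on short strings; one disagreement eliminates an option:
  (A) (0|1)*11(0|1)*: on '10' the DFA goes r0 → r1 → r2 and accepts (r2 ∈ Accept), but the regex does not match it → eliminate
  (B) ((0|1)(0|1))*: on ε the DFA stays in r0 and rejects (r0 ∉ Accept), but the regex matches it → eliminate
  (C) (0|1)*1: on '1' the DFA goes r0 → r1 and rejects (r1 ∉ Accept), but the regex matches it → eliminate
  (D) (0|1)*10: agrees with the DFA on every string of length ≤ 6
Only (D) is consistent with the DFA.
(D) (0|1)*10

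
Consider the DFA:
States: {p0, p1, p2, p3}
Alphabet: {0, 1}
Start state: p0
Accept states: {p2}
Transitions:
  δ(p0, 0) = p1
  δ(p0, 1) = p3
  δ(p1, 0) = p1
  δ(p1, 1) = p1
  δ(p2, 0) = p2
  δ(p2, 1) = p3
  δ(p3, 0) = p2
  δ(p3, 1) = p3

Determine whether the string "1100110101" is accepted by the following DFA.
Processing string "1100110101":
  p0 --1--> p3
  p3 --1--> p3
  p3 --0--> p2
  p2 --0--> p2
  p2 --1--> p3
  p3 --1--> p3
  p3 --0--> p2
  p2 --1--> p3
  p3 --0--> p2
  p2 --1--> p3
Final state: p3
Accept states: {p2}
No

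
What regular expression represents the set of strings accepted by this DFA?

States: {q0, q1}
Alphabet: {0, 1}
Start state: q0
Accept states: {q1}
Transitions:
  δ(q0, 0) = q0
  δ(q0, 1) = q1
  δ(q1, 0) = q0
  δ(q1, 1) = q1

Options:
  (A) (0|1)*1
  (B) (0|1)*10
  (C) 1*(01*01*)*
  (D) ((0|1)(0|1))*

Check each option against the DFA on short strings; one disagreement eliminates an option:
  (A) (0|1)*1: agrees with the DFA on every string of length ≤ 6
  (B) (0|1)*10: on '1' the DFA goes q0 → q1 and accepts (q1 ∈ Accept), but the regex does not match it → eliminate
  (C) 1*(01*01*)*: on ε the DFA stays in q0 and rejects (q0 ∉ Accept), but the regex matches it → eliminate
  (D) ((0|1)(0|1))*: on ε the DFA stays in q0 and rejects (q0 ∉ Accept), but the regex matches it → eliminate
Only (A) is consistent with the DFA.
(A) (0|1)*1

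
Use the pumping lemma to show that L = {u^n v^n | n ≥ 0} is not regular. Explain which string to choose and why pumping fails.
Assume L is regular with pumping length p. Idea: pumping the u-block changes the count balance.
Choose s = u^p v^p (length 2p ≥ p). By the pumping lemma, s = xyz with |xy| ≤ p, |y| > 0. So y = u^k for some k > 0 (since xy is entirely within the u's). Pumping gives xy²z = u^(p+k) v^p, which is not in L since p+k ≠ p.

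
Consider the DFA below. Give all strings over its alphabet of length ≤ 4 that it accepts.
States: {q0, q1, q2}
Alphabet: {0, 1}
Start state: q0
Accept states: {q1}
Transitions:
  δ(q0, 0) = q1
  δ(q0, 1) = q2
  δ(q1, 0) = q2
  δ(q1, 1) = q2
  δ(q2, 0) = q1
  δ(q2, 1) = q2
0, 10, 000, 010, 110, 0010, 0110, 1000, 1010, 1110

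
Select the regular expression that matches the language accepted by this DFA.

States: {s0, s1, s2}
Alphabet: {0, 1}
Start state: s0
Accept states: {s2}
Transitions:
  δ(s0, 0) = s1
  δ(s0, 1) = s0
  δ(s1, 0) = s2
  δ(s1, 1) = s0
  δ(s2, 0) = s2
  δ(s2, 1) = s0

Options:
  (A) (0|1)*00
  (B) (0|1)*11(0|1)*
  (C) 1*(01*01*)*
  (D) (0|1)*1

Check each option against the DFA on short strings; one disagreement eliminates an option:
  (A) (0|1)*00: agrees with the DFA on every string of length ≤ 6
  (B) (0|1)*11(0|1)*: on '00' the DFA goes s0 → s1 → s2 and accepts (s2 ∈ Accept), but the regex does not match it → eliminate
  (C) 1*(01*01*)*: on ε the DFA stays in s0 and rejects (s0 ∉ Accept), but the regex matches it → eliminate
  (D) (0|1)*1: on '1' the DFA goes s0 → s0 and rejects (s0 ∉ Accept), but the regex matches it → eliminate
Only (A) is consistent with the DFA.
(A) (0|1)*00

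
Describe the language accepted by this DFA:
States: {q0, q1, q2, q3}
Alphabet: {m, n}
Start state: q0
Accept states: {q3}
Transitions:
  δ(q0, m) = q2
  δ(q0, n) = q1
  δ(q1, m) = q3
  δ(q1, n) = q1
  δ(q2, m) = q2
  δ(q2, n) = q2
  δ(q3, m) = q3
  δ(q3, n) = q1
Testing a few strings:
  'mm' → reject
  'm' → reject
  'nm' → accept
  'n' → reject
State roles: q0=no input read; q1=started with n, last symbol n; q2=started with m (dead); q3=started with n, last symbol m
All strings over {m,n} that start with n and end with m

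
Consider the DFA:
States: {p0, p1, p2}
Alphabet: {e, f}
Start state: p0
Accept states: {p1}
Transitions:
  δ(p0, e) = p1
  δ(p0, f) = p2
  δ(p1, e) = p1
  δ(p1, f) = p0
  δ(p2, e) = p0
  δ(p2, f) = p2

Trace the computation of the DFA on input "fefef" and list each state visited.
read 'f': p0 → p2
  read 'e': p2 → p0
  read 'f': p0 → p2
  read 'e': p2 → p0
  read 'f': p0 → p2
p0 -> p2 -> p0 -> p2 -> p0 -> p2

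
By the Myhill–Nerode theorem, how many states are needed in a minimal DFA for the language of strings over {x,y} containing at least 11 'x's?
By Myhill–Nerode, count the distinguishable equivalence classes: 12 classes — having seen 0, 1, …, 10, or ≥11 copies of 'x'; any two classes i < j (j ≤ 11) are distinguished by the string x^(11−j), which takes class j to 11 copies (accepted) but leaves class i below 11 (rejected).
12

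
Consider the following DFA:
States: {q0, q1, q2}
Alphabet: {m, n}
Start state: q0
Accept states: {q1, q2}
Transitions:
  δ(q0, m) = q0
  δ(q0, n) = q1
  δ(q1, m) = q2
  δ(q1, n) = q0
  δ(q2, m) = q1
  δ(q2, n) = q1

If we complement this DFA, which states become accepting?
Complement accept states = All states \ Original accept states
= {q0, q1, q2} \ {q1, q2}
{q0}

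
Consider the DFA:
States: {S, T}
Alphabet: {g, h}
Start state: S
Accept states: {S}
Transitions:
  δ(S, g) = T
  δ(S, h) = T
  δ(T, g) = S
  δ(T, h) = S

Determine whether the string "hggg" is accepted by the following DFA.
Processing string "hggg":
  S --h--> T
  T --g--> S
  S --g--> T
  T --g--> S
Final state: S
Accept states: {S}
Yes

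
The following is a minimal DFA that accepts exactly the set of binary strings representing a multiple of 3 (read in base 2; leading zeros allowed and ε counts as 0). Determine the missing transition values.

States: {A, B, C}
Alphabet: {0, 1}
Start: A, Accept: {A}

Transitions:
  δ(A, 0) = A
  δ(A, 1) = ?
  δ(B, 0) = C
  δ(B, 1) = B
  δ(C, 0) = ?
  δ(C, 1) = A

From the language and accept set, identify what each state tracks — A: value ≡ 0 (mod 3); B: value ≡ 2 (mod 3); C: value ≡ 1 (mod 3).
Each missing δ(q, a) is the state matching the new tracked value after reading a.
δ(A, 1) = C; δ(C, 0) = B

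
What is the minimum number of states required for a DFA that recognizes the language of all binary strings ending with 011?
By Myhill–Nerode, count the distinguishable equivalence classes: 4 classes — one per longest suffix of the input that is a prefix of '011' (lengths 0 through 3); only the length-3 class is accepting.
4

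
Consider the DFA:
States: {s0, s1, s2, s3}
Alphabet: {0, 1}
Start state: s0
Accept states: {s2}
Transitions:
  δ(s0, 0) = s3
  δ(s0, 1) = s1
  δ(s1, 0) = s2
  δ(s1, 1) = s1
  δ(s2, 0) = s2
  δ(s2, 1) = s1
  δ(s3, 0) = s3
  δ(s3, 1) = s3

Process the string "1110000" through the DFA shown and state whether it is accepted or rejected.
Processing string "1110000":
  s0 --1--> s1
  s1 --1--> s1
  s1 --1--> s1
  s1 --0--> s2
  s2 --0--> s2
  s2 --0--> s2
  s2 --0--> s2
Final state: s2
Accept states: {s2}
Yes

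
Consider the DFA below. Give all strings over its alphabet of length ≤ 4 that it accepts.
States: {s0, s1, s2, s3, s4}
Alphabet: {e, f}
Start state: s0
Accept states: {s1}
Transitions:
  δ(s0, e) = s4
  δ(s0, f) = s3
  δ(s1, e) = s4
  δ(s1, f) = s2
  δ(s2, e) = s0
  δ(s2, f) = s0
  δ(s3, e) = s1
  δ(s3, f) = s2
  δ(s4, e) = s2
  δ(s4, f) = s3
fe, efe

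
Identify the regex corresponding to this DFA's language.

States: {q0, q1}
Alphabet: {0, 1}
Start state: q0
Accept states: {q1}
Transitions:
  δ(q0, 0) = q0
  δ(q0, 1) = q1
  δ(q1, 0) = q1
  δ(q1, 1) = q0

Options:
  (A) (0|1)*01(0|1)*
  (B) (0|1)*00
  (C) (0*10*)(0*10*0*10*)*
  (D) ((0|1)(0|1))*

Check each option against the DFA on short strings; one disagreement eliminates an option:
  (A) (0|1)*01(0|1)*: on '1' the DFA goes q0 → q1 and accepts (q1 ∈ Accept), but the regex does not match it → eliminate
  (B) (0|1)*00: on '1' the DFA goes q0 → q1 and accepts (q1 ∈ Accept), but the regex does not match it → eliminate
  (C) (0*10*)(0*10*0*10*)*: agrees with the DFA on every string of length ≤ 6
  (D) ((0|1)(0|1))*: on ε the DFA stays in q0 and rejects (q0 ∉ Accept), but the regex matches it → eliminate
Only (C) is consistent with the DFA.
(C) (0*10*)(0*10*0*10*)*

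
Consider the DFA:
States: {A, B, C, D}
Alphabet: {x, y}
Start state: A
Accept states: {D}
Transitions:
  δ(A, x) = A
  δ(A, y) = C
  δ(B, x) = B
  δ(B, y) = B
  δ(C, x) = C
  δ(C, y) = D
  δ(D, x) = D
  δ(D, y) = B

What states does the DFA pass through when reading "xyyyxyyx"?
read 'x': A → A
  read 'y': A → C
  read 'y': C → D
  read 'y': D → B
  read 'x': B → B
  read 'y': B → B
  read 'y': B → B
  read 'x': B → B
A -> A -> C -> D -> B -> B -> B -> B -> B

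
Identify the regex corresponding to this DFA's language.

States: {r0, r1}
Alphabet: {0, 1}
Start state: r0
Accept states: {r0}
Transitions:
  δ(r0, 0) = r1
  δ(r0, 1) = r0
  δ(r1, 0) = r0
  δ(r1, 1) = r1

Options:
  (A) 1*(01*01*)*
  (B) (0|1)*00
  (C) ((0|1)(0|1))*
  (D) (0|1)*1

Check each option against the DFA on short strings; one disagreement eliminates an option:
  (A) 1*(01*01*)*: agrees with the DFA on every string of length ≤ 6
  (B) (0|1)*00: on ε the DFA stays in r0 and accepts (r0 ∈ Accept), but the regex does not match it → eliminate
  (C) ((0|1)(0|1))*: on '1' the DFA goes r0 → r0 and accepts (r0 ∈ Accept), but the regex does not match it → eliminate
  (D) (0|1)*1: on ε the DFA stays in r0 and accepts (r0 ∈ Accept), but the regex does not match it → eliminate
Only (A) is consistent with the DFA.
(A) 1*(01*01*)*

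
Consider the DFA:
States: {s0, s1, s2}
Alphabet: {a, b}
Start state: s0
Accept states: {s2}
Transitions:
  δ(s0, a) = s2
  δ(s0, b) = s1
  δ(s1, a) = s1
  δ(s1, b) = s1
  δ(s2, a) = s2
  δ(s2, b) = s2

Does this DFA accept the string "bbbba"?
Processing string "bbbba":
  s0 --b--> s1
  s1 --b--> s1
  s1 --b--> s1
  s1 --b--> s1
  s1 --a--> s1
Final state: s1
Accept states: {s2}
No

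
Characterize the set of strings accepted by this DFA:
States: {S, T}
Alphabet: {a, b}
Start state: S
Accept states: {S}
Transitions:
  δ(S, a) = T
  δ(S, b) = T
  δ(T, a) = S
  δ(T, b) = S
Testing a few strings:
  'ab' → accept
  'b' → reject
  'a' → reject
  'bbb' → reject
State roles: S=even length so far; T=odd length so far
All strings over {a,b} of even length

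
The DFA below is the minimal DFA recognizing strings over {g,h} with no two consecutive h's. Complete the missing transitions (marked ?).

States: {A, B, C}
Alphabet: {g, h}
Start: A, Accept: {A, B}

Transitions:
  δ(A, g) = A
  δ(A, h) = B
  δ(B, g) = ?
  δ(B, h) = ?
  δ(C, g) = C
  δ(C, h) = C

From the language and accept set, identify what each state tracks — A: last symbol not h (ok); B: last symbol h (ok); C: saw hh (dead).
Each missing δ(q, a) is the state matching the new tracked value after reading a.
δ(B, g) = A; δ(B, h) = C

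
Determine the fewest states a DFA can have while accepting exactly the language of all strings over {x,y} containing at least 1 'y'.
By Myhill–Nerode, count the distinguishable equivalence classes: 2 classes — having seen 0, or ≥1 copies of 'y'; any two classes i < j (j ≤ 1) are distinguished by the string y^(1−j), which takes class j to 1 copy (accepted) but leaves class i below 1 (rejected).
2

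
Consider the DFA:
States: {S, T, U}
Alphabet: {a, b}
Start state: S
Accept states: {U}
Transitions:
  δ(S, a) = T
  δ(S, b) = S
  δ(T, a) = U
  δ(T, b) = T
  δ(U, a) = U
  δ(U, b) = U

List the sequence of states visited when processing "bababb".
read 'b': S → S
  read 'a': S → T
  read 'b': T → T
  read 'a': T → U
  read 'b': U → U
  read 'b': U → U
S -> S -> T -> T -> U -> U -> U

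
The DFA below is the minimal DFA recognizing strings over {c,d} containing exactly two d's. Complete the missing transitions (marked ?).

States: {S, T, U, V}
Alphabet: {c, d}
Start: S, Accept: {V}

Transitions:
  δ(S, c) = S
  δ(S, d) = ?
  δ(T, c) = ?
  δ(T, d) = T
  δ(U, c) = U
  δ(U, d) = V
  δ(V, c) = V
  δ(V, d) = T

From the language and accept set, identify what each state tracks — S: zero d's; T: ≥ three d's (dead); U: one d; V: two d's.
Each missing δ(q, a) is the state matching the new tracked value after reading a.
δ(S, d) = U; δ(T, c) = T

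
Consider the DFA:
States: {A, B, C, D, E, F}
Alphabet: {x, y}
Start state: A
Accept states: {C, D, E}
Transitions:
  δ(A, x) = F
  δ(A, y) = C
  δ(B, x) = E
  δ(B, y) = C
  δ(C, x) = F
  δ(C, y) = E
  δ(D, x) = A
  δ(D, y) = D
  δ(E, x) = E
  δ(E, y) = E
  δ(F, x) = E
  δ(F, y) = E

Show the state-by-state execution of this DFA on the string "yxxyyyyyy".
read 'y': A → C
  read 'x': C → F
  read 'x': F → E
  read 'y': E → E
  read 'y': E → E
  read 'y': E → E
  read 'y': E → E
  read 'y': E → E
  read 'y': E → E
A -> C -> F -> E -> E -> E -> E -> E -> E -> E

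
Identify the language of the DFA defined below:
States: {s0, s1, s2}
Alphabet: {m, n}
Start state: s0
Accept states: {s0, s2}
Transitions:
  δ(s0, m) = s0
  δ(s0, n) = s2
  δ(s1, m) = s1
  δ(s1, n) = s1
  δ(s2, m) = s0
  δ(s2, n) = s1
Testing a few strings:
  'mmmn' → accept
  'nmnm' → accept
  'nnmm' → reject
  'nm' → accept
State roles: s0=last symbol not n (ok); s1=saw nn (dead); s2=last symbol n (ok)
All strings over {m,n} with no two consecutive n's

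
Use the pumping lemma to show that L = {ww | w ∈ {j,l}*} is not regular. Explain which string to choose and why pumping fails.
Assume L is regular with pumping length p. Idea: pumping the leading j-block breaks the equality of the two halves.
Choose s = j^p l j^p l ∈ L (with w = j^p l). |s| = 2p+2 ≥ p. By the pumping lemma, s = xyz with |xy| ≤ p, |y| > 0, so y = j^k with k ≥ 1, in the first j-block. Then xy²z = j^(p+k) l j^p l, of length 2p+2+k. If k is odd this length is odd, so it cannot be of the form ww. If k is even, each half has length p+1+k/2 ≤ p+k, so the first half lies entirely inside the leading j-block and contains no l, while the second half ends in l; the halves differ. Either way xy²z ∉ L.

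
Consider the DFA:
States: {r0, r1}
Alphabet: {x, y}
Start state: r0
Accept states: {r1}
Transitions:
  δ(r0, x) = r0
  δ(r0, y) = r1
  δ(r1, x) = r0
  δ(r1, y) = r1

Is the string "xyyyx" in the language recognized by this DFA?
Processing string "xyyyx":
  r0 --x--> r0
  r0 --y--> r1
  r1 --y--> r1
  r1 --y--> r1
  r1 --x--> r0
Final state: r0
Accept states: {r1}
No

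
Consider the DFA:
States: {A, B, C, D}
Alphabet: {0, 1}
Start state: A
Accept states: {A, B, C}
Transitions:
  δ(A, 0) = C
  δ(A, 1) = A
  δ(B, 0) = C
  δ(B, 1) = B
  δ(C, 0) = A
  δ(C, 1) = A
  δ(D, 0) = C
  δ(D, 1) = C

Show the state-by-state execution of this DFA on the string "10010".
read '1': A → A
  read '0': A → C
  read '0': C → A
  read '1': A → A
  read '0': A → C
A -> A -> C -> A -> A -> C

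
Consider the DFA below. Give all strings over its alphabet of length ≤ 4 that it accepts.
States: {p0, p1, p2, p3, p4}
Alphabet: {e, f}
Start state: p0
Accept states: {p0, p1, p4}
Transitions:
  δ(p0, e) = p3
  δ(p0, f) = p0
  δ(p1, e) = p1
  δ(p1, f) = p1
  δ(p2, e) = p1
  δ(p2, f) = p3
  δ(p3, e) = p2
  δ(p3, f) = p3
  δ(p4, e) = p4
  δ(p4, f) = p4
ε, f, ff, eee, fff, eeee, eeef, efee, feee, ffff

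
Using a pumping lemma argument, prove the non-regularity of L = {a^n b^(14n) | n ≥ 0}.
Assume L is regular with pumping length p. Idea: pumping the a-block breaks the 1:14 ratio.
Choose s = a^p b^(14p) (length 15p ≥ p). By the pumping lemma, s = xyz with |xy| ≤ p, |y| > 0, so y = a^k with k ≥ 1. Then xy²z = a^(p+k) b^(14p). For this to be in L we would need 14p = 14(p+k), i.e. 14k = 0, contradicting k ≥ 1. So xy²z ∉ L.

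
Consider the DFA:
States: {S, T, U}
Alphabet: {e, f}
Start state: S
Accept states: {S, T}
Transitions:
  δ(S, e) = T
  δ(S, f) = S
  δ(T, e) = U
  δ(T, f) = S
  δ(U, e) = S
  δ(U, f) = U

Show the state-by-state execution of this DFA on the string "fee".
read 'f': S → S
  read 'e': S → T
  read 'e': T → U
S -> S -> T -> U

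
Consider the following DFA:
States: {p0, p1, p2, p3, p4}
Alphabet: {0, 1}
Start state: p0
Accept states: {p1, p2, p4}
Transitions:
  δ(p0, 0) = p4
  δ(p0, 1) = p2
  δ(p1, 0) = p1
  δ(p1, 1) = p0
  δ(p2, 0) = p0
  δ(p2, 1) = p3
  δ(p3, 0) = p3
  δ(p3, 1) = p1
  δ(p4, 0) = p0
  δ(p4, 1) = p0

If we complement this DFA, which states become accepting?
Complement accept states = All states \ Original accept states
= {p0, p1, p2, p3, p4} \ {p1, p2, p4}
{p0, p3}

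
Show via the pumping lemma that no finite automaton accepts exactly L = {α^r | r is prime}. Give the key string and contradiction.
Assume L is regular with pumping length p. Idea: pumping by a suitable count produces a composite length.
Let q be a prime with q ≥ p and choose s = α^q ∈ L. By the pumping lemma, s = xyz with |xy| ≤ p, |y| = k ≥ 1. Take i = q+1: |xy^(q+1)z| = q + q·k = q(1+k). Since q ≥ 2 and 1+k ≥ 2, q(1+k) is composite, so xy^(q+1)z ∉ L.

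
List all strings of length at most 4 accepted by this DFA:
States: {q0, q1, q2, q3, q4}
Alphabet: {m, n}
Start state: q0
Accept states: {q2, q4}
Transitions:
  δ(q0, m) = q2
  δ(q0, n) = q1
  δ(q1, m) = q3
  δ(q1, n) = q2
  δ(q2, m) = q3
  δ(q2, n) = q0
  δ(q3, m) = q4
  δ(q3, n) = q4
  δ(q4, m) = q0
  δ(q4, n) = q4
m, nn, mmm, mmn, mnm, nmm, nmn, mmmn, mmnn, mnnn, nmmn, nmnn, nnmm, nnmn, nnnm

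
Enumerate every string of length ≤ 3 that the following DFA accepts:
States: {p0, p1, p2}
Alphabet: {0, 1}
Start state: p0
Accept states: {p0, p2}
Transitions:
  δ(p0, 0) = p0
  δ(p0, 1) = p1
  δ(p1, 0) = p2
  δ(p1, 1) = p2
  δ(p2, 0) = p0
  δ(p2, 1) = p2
ε, 0, 00, 10, 11, 000, 010, 011, 100, 101, 110, 111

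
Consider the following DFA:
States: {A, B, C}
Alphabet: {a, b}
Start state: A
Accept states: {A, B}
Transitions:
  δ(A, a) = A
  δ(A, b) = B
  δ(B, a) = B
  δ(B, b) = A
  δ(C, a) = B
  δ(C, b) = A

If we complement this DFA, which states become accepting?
Complement accept states = All states \ Original accept states
= {A, B, C} \ {A, B}
{C}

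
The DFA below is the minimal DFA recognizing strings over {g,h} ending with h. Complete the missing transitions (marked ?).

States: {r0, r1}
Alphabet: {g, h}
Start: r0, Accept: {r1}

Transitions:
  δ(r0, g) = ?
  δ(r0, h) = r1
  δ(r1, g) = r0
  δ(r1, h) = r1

From the language and accept set, identify what each state tracks — r0: last symbol not h; r1: last symbol is h.
Each missing δ(q, a) is the state matching the new tracked value after reading a.
δ(r0, g) = r0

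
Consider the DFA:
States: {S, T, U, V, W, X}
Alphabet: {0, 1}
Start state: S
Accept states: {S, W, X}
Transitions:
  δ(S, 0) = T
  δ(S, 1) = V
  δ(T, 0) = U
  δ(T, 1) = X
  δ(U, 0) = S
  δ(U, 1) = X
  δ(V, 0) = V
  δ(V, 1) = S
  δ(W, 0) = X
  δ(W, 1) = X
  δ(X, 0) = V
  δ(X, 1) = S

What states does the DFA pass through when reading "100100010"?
read '1': S → V
  read '0': V → V
  read '0': V → V
  read '1': V → S
  read '0': S → T
  read '0': T → U
  read '0': U → S
  read '1': S → V
  read '0': V → V
S -> V -> V -> V -> S -> T -> U -> S -> V -> V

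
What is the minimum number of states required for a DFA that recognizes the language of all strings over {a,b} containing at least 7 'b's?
By Myhill–Nerode, count the distinguishable equivalence classes: 8 classes — having seen 0, 1, …, 6, or ≥7 copies of 'b'; any two classes i < j (j ≤ 7) are distinguished by the string b^(7−j), which takes class j to 7 copies (accepted) but leaves class i below 7 (rejected).
8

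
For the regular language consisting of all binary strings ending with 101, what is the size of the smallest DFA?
By Myhill–Nerode, count the distinguishable equivalence classes: 4 classes — one per longest suffix of the input that is a prefix of '101' (lengths 0 through 3); only the length-3 class is accepting.
4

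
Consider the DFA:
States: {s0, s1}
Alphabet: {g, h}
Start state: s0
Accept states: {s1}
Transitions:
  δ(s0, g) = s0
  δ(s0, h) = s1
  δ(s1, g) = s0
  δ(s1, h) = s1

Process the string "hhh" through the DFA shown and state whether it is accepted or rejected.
Processing string "hhh":
  s0 --h--> s1
  s1 --h--> s1
  s1 --h--> s1
Final state: s1
Accept states: {s1}
Yes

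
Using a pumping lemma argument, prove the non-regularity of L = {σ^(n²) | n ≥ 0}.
Assume L is regular with pumping length p. Idea: pumping adds a fixed amount, but gaps between consecutive squares grow.
Choose s = σ^(p²) (length p² ≥ p). By the pumping lemma, s = xyz with |xy| ≤ p, |y| > 0, so |y| = k with 1 ≤ k ≤ p. Then |xy²z| = p²+k. Since p² < p²+k ≤ p²+p < (p+1)², the length p²+k lies strictly between consecutive squares, so it is not a perfect square and xy²z ∉ L.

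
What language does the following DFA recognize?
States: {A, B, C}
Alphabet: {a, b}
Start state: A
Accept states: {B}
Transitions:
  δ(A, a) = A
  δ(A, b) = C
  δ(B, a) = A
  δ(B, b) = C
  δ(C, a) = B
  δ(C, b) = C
Testing a few strings:
  'aaba' → accept
  'a' → reject
  'ba' → accept
  'abaa' → reject
State roles: A=no suffix match; B=suffix is ba; C=one trailing b
All strings over {a,b} ending with ba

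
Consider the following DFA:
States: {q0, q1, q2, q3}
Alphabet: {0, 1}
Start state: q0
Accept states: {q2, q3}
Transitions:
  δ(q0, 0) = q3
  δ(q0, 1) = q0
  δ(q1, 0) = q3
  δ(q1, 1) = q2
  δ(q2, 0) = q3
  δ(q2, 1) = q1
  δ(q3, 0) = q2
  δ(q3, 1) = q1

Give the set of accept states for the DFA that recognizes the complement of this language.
Complement accept states = All states \ Original accept states
= {q0, q1, q2, q3} \ {q2, q3}
{q0, q1}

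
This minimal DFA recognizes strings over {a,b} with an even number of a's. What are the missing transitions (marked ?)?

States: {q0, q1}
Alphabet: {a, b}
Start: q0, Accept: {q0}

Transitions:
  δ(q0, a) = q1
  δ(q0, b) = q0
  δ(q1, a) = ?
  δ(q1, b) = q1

From the language and accept set, identify what each state tracks — q0: even number of a's so far; q1: odd number of a's so far.
Each missing δ(q, a) is the state matching the new tracked value after reading a.
δ(q1, a) = q0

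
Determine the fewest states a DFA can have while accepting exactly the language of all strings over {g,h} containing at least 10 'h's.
By Myhill–Nerode, count the distinguishable equivalence classes: 11 classes — having seen 0, 1, …, 9, or ≥10 copies of 'h'; any two classes i < j (j ≤ 10) are distinguished by the string h^(10−j), which takes class j to 10 copies (accepted) but leaves class i below 10 (rejected).
11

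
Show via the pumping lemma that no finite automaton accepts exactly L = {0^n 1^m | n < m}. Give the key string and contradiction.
Assume L is regular with pumping length p. Idea: pumping up the 0-block makes the 0-count reach the 1-count.
Choose s = 0^p 1^(p+1) ∈ L. By the pumping lemma, s = xyz with |xy| ≤ p, |y| > 0, so y = 0^k with k ≥ 1. Then xy²z = 0^(p+k) 1^(p+1). Since p+k ≥ p+1, the number of 0's is no longer strictly less than the number of 1's, so xy²z ∉ L.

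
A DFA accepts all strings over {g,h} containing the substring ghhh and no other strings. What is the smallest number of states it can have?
By Myhill–Nerode, count the distinguishable equivalence classes: 5 classes — one per longest suffix of the input that is a prefix of 'ghhh' (lengths 0 through 3), plus an absorbing 'already seen ghhh' class.
5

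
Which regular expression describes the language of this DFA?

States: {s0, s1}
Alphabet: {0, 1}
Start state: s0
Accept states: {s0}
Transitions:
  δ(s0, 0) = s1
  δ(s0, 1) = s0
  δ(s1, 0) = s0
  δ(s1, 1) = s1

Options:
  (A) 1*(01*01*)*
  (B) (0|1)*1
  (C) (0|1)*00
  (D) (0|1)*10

Check each option against the DFA on short strings; one disagreement eliminates an option:
  (A) 1*(01*01*)*: agrees with the DFA on every string of length ≤ 6
  (B) (0|1)*1: on ε the DFA stays in s0 and accepts (s0 ∈ Accept), but the regex does not match it → eliminate
  (C) (0|1)*00: on ε the DFA stays in s0 and accepts (s0 ∈ Accept), but the regex does not match it → eliminate
  (D) (0|1)*10: on ε the DFA stays in s0 and accepts (s0 ∈ Accept), but the regex does not match it → eliminate
Only (A) is consistent with the DFA.
(A) 1*(01*01*)*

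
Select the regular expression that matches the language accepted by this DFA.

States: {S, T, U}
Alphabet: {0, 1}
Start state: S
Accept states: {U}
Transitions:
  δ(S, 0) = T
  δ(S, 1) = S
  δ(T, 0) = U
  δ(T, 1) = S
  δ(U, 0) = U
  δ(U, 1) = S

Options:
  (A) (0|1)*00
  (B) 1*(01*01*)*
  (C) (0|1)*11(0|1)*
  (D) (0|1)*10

Check each option against the DFA on short strings; one disagreement eliminates an option:
  (A) (0|1)*00: agrees with the DFA on every string of length ≤ 6
  (B) 1*(01*01*)*: on ε the DFA stays in S and rejects (S ∉ Accept), but the regex matches it → eliminate
  (C) (0|1)*11(0|1)*: on '00' the DFA goes S → T → U and accepts (U ∈ Accept), but the regex does not match it → eliminate
  (D) (0|1)*10: on '00' the DFA goes S → T → U and accepts (U ∈ Accept), but the regex does not match it → eliminate
Only (A) is consistent with the DFA.
(A) (0|1)*00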